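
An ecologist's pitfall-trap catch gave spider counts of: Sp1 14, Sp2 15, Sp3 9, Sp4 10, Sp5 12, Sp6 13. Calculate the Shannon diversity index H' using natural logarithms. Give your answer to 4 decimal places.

Total N = 14+15+9+10+12+13 = 73, so the proportions are 0.191781, 0.205479, 0.123288, 0.136986, 0.164384, 0.178082 (working shown to 6 dp, full precision carried).
Each pᵢ ln pᵢ term: 0.191781×(-1.651402)=-0.316707, 0.205479×(-1.582409)=-0.325153, 0.123288×(-2.093235)=-0.258070, 0.136986×(-1.987874)=-0.272312, 0.164384×(-1.805553)=-0.296803, 0.178082×(-1.725510)=-0.307283.
Sum = -1.776327, so H' = 1.7763.

1.7763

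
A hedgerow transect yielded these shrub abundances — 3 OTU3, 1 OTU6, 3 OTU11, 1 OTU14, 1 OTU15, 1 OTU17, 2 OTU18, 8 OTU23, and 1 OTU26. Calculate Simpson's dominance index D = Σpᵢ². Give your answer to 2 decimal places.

0.21

Total N = 3+1+3+1+1+1+2+8+1 = 21, so the proportions are 0.1429, 0.0476, 0.1429, 0.0476, 0.0476, 0.0476, 0.0952, 0.381, 0.0476 (working shown to 4 dp, full precision carried).
D = 0.1429² + 0.0476² + 0.1429² + 0.0476² + 0.0476² + 0.0476² + 0.0952² + 0.381² + 0.0476² = 0.0204 + 0.0023 + 0.0204 + 0.0023 + 0.0023 + 0.0023 + 0.0091 + 0.1451 + 0.0023 = 0.2063.
To 2 decimal places, D = 0.21.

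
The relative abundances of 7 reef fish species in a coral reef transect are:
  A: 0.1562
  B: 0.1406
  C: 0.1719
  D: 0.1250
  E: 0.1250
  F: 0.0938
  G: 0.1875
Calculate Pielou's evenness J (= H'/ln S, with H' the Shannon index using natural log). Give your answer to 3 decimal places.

H' = −Σ pᵢ ln pᵢ = −((-0.29000) + (-0.27583) + (-0.30269) + (-0.25993) + (-0.25993) + (-0.22199) + (-0.31387)) = 1.92424 (working shown to 5 dp, full precision carried).
With S = 7 species, ln S = 1.94591, so J = 1.92424/1.94591 = 0.98887, i.e. 0.989 to 3 decimal places.

0.989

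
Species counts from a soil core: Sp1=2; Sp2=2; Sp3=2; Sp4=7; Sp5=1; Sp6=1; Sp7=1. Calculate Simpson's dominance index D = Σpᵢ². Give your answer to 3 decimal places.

0.250

Total N = 2+2+2+7+1+1+1 = 16, so the proportions are 0.125, 0.125, 0.125, 0.4375, 0.0625, 0.0625, 0.0625 (working shown to 5 dp, full precision carried).
D = 0.125² + 0.125² + 0.125² + 0.4375² + 0.0625² + 0.0625² + 0.0625² = 0.01562 + 0.01562 + 0.01562 + 0.19141 + 0.00391 + 0.00391 + 0.00391 = 0.25000.
To 3 decimal places, D = 0.250.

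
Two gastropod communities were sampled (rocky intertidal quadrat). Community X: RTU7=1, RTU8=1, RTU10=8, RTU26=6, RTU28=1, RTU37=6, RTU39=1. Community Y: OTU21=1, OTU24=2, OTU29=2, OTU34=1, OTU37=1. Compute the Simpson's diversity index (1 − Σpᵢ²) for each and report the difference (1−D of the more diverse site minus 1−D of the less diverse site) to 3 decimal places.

Community X: N=24, proportions 0.04167, 0.04167, 0.33333, 0.25, 0.04167, 0.25, 0.04167, giving 1−D = 0.75694 (working shown to 5 dp, full precision carried).
Community Y: N=7, proportions 0.14286, 0.28571, 0.28571, 0.14286, 0.14286, giving 1−D = 0.77551.
Difference = |0.75694 − 0.77551| = 0.01857, i.e. 0.019 to 3 decimal places.

0.019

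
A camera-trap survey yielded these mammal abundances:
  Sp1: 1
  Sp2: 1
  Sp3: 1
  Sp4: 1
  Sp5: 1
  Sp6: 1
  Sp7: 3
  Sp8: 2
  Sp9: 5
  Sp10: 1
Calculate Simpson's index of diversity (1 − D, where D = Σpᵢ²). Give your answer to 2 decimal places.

Total N = 1+1+1+1+1+1+3+2+5+1 = 17, so the proportions are 0.0588, 0.0588, 0.0588, 0.0588, 0.0588, 0.0588, 0.1765, 0.1176, 0.2941, 0.0588 (working shown to 4 dp, full precision carried).
D = 0.0588² + 0.0588² + 0.0588² + 0.0588² + 0.0588² + 0.0588² + 0.1765² + 0.1176² + 0.2941² + 0.0588² = 0.0035 + 0.0035 + 0.0035 + 0.0035 + 0.0035 + 0.0035 + 0.0311 + 0.0138 + 0.0865 + 0.0035 = 0.1557.
So 1 − D = 0.8443, i.e. 0.84 to 2 decimal places.

0.84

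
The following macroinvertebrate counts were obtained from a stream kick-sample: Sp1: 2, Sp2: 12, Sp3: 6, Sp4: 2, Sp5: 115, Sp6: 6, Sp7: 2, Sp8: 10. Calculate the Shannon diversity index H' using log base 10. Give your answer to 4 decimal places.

0.4415

Total N = 2+12+6+2+115+6+2+10 = 155, so the proportions are 0.012903, 0.077419, 0.03871, 0.012903, 0.741935, 0.03871, 0.012903, 0.064516 (working shown to 6 dp, full precision carried).
Each pᵢ log₁₀ pᵢ term: 0.012903×(-1.889302)=-0.024378, 0.077419×(-1.111150)=-0.086025, 0.03871×(-1.412180)=-0.054665, 0.012903×(-1.889302)=-0.024378, 0.741935×(-0.129634)=-0.096180, 0.03871×(-1.412180)=-0.054665, 0.012903×(-1.889302)=-0.024378, 0.064516×(-1.190332)=-0.076796.
Sum = -0.441464, so H' = 0.4415.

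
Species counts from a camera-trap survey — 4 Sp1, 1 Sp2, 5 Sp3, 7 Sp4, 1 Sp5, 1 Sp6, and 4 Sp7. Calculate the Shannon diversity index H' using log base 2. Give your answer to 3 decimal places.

2.469

Total N = 4+1+5+7+1+1+4 = 23, so the proportions are 0.17391, 0.04348, 0.21739, 0.30435, 0.04348, 0.04348, 0.17391 (working shown to 5 dp, full precision carried).
Each pᵢ log₂ pᵢ term: 0.17391×(-2.52356)=-0.43888, 0.04348×(-4.52356)=-0.19668, 0.21739×(-2.20163)=-0.47862, 0.30435×(-1.71621)=-0.52232, 0.04348×(-4.52356)=-0.19668, 0.04348×(-4.52356)=-0.19668, 0.17391×(-2.52356)=-0.43888.
Sum = -2.46873, so H' = 2.469.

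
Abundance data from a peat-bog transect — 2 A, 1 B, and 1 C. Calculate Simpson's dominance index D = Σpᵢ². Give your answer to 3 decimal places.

Total N = 2+1+1 = 4, so the proportions are 0.5, 0.25, 0.25 (working shown to 5 dp, full precision carried).
D = 0.5² + 0.25² + 0.25² = 0.25000 + 0.06250 + 0.06250 = 0.37500.
To 3 decimal places, D = 0.375.

0.375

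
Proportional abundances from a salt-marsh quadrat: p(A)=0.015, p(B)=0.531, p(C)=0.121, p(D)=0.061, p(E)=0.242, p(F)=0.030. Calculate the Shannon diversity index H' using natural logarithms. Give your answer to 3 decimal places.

Each pᵢ ln pᵢ term (working shown to 5 dp, full precision carried): 0.015×(-4.19971)=-0.06300, 0.531×(-0.63299)=-0.33612, 0.121×(-2.11196)=-0.25555, 0.061×(-2.79688)=-0.17061, 0.242×(-1.41882)=-0.34335, 0.03×(-3.50656)=-0.10520.
Sum = -1.27382, so H' = 1.274.

1.274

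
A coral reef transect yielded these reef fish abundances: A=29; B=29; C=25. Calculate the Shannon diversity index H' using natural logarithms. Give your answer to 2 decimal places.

1.10

Total N = 29+29+25 = 83, so the proportions are 0.3494, 0.3494, 0.3012 (working shown to 4 dp, full precision carried).
Each pᵢ ln pᵢ term: 0.3494×(-1.0515)=-0.3674, 0.3494×(-1.0515)=-0.3674, 0.3012×(-1.2000)=-0.3614.
Sum = -1.0962, so H' = 1.10.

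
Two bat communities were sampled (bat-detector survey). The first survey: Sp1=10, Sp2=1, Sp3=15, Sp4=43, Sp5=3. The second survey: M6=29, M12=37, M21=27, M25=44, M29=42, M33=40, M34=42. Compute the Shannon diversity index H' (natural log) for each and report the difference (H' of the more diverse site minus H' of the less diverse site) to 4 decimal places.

0.8307

The first survey: N=72, proportions 0.138889, 0.013889, 0.208333, 0.597222, 0.041667, giving H' = 1.100638 (working shown to 6 dp, full precision carried).
The second survey: N=261, proportions 0.111111, 0.141762, 0.103448, 0.168582, 0.16092, 0.153257, 0.16092, giving H' = 1.931314.
Difference = |1.100638 − 1.931314| = 0.830676, i.e. 0.8307 to 4 decimal places.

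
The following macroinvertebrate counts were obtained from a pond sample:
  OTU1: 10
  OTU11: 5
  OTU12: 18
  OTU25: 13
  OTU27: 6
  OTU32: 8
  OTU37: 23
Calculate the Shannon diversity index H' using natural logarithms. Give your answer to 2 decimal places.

Total N = 10+5+18+13+6+8+23 = 83, so the proportions are 0.1205, 0.0602, 0.2169, 0.1566, 0.0723, 0.0964, 0.2771 (working shown to 4 dp, full precision carried).
Each pᵢ ln pᵢ term: 0.1205×(-2.1163)=-0.2550, 0.0602×(-2.8094)=-0.1692, 0.2169×(-1.5285)=-0.3315, 0.1566×(-1.8539)=-0.2904, 0.0723×(-2.6271)=-0.1899, 0.0964×(-2.3394)=-0.2255, 0.2771×(-1.2833)=-0.3556.
Sum = -1.8171, so H' = 1.82.

1.82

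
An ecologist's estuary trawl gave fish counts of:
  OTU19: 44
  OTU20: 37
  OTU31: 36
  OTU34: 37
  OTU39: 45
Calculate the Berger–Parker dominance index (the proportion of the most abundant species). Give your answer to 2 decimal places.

Total N = 44+37+36+37+45 = 199, so the proportions are 0.2211, 0.1859, 0.1809, 0.1859, 0.2261 (working shown to 4 dp, full precision carried).
The largest proportion is 0.2261, i.e. d = 0.23 to 2 decimal places.

0.23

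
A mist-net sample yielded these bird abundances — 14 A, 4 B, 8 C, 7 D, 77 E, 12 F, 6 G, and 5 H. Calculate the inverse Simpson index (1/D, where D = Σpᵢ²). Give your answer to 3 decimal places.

Total N = 14+4+8+7+77+12+6+5 = 133, so the proportions are 0.105263, 0.030075, 0.06015, 0.052632, 0.578947, 0.090226, 0.045113, 0.037594 (working shown to 6 dp, full precision carried).
D = 0.105263² + 0.030075² + 0.06015² + 0.052632² + 0.578947² + 0.090226² + 0.045113² + 0.037594² = 0.011080 + 0.000905 + 0.003618 + 0.002770 + 0.335180 + 0.008141 + 0.002035 + 0.001413 = 0.365142.
So 1/D = 2.73866, i.e. 2.739 to 3 decimal places.

2.739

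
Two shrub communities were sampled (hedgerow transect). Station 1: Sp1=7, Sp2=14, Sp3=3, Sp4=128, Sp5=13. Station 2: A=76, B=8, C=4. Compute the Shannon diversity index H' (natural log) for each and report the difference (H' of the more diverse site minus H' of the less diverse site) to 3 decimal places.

Station 1: N=165, proportions 0.04242, 0.08485, 0.01818, 0.77576, 0.07879, giving H' = 0.81341 (working shown to 5 dp, full precision carried).
Station 2: N=88, proportions 0.86364, 0.09091, 0.04545, giving H' = 0.48510.
Difference = |0.81341 − 0.48510| = 0.32831, i.e. 0.328 to 3 decimal places.

0.328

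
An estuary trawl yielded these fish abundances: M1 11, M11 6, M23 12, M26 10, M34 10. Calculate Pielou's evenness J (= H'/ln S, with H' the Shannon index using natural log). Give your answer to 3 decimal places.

Total N = 11+6+12+10+10 = 49, so the proportions are 0.22449, 0.12245, 0.2449, 0.20408, 0.20408 (working shown to 5 dp, full precision carried).
H' = −Σ pᵢ ln pᵢ = −((-0.33537) + (-0.25715) + (-0.34455) + (-0.32433) + (-0.32433)) = 1.58574.
With S = 5 species, ln S = 1.60944, so J = 1.58574/1.60944 = 0.98528, i.e. 0.985 to 3 decimal places.

0.985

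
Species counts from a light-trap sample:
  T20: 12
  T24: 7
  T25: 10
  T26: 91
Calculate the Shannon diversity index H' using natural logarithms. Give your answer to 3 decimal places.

Total N = 12+7+10+91 = 120, so the proportions are 0.1, 0.05833, 0.08333, 0.75833 (working shown to 5 dp, full precision carried).
Each pᵢ ln pᵢ term: 0.1×(-2.30259)=-0.23026, 0.05833×(-2.84158)=-0.16576, 0.08333×(-2.48491)=-0.20708, 0.75833×(-0.27663)=-0.20978.
Sum = -0.81287, so H' = 0.813.

0.813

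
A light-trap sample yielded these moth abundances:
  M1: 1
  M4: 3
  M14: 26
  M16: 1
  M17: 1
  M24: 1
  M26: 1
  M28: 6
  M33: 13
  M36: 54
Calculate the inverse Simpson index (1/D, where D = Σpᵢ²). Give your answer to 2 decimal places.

3.00

Total N = 1+3+26+1+1+1+1+6+13+54 = 107, so the proportions are 0.00935, 0.02804, 0.24299, 0.00935, 0.00935, 0.00935, 0.00935, 0.05607, 0.1215, 0.50467 (working shown to 5 dp, full precision carried).
D = 0.00935² + 0.02804² + 0.24299² + 0.00935² + 0.00935² + 0.00935² + 0.00935² + 0.05607² + 0.1215² + 0.50467² = 0.00009 + 0.00079 + 0.05904 + 0.00009 + 0.00009 + 0.00009 + 0.00009 + 0.00314 + 0.01476 + 0.25469 = 0.33287.
So 1/D = 3.0042, i.e. 3.00 to 2 decimal places.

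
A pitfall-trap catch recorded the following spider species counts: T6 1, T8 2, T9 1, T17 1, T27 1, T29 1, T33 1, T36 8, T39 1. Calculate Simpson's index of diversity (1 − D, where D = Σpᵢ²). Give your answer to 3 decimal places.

0.740

Total N = 1+2+1+1+1+1+1+8+1 = 17, so the proportions are 0.05882, 0.11765, 0.05882, 0.05882, 0.05882, 0.05882, 0.05882, 0.47059, 0.05882 (working shown to 5 dp, full precision carried).
D = 0.05882² + 0.11765² + 0.05882² + 0.05882² + 0.05882² + 0.05882² + 0.05882² + 0.47059² + 0.05882² = 0.00346 + 0.01384 + 0.00346 + 0.00346 + 0.00346 + 0.00346 + 0.00346 + 0.22145 + 0.00346 = 0.25952.
So 1 − D = 0.74048, i.e. 0.740 to 3 decimal places.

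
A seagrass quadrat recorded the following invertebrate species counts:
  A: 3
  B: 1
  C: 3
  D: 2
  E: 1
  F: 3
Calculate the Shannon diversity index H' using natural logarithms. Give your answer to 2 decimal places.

Total N = 3+1+3+2+1+3 = 13, so the proportions are 0.2308, 0.0769, 0.2308, 0.1538, 0.0769, 0.2308 (working shown to 4 dp, full precision carried).
Each pᵢ ln pᵢ term: 0.2308×(-1.4663)=-0.3384, 0.0769×(-2.5649)=-0.1973, 0.2308×(-1.4663)=-0.3384, 0.1538×(-1.8718)=-0.2880, 0.0769×(-2.5649)=-0.1973, 0.2308×(-1.4663)=-0.3384.
Sum = -1.6977, so H' = 1.70.

1.70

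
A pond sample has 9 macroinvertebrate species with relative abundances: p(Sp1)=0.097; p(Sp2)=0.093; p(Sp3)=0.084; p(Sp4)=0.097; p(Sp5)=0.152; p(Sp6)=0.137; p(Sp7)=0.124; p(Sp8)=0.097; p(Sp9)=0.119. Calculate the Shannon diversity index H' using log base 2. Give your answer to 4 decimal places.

Each pᵢ log₂ pᵢ term (working shown to 6 dp, full precision carried): 0.097×(-3.365871)=-0.326490, 0.093×(-3.426625)=-0.318676, 0.084×(-3.573467)=-0.300171, 0.097×(-3.365871)=-0.326490, 0.152×(-2.717857)=-0.413114, 0.137×(-2.867752)=-0.392882, 0.124×(-3.011588)=-0.373437, 0.097×(-3.365871)=-0.326490, 0.119×(-3.070967)=-0.365445.
Sum = -3.143194, so H' = 3.1432.

3.1432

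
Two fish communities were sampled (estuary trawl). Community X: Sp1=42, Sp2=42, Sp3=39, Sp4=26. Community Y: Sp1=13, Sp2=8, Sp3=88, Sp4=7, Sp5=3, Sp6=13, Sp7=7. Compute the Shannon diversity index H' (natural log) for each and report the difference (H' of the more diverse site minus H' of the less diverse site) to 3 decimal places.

Community X: N=149, proportions 0.281879, 0.281879, 0.261745, 0.174497, giving H' = 1.369358 (working shown to 6 dp, full precision carried).
Community Y: N=139, proportions 0.093525, 0.057554, 0.633094, 0.05036, 0.021583, 0.093525, 0.05036, giving H' = 1.280744.
Difference = |1.369358 − 1.280744| = 0.088614, i.e. 0.089 to 3 decimal places.

0.089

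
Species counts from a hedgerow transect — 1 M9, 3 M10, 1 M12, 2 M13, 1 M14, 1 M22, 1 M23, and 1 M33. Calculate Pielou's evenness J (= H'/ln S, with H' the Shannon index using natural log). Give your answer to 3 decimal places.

Total N = 1+3+1+2+1+1+1+1 = 11, so the proportions are 0.09091, 0.27273, 0.09091, 0.18182, 0.09091, 0.09091, 0.09091, 0.09091 (working shown to 5 dp, full precision carried).
H' = −Σ pᵢ ln pᵢ = −((-0.21799) + (-0.35435) + (-0.21799) + (-0.30995) + (-0.21799) + (-0.21799) + (-0.21799) + (-0.21799)) = 1.97225.
With S = 8 species, ln S = 2.07944, so J = 1.97225/2.07944 = 0.94845, i.e. 0.948 to 3 decimal places.

0.948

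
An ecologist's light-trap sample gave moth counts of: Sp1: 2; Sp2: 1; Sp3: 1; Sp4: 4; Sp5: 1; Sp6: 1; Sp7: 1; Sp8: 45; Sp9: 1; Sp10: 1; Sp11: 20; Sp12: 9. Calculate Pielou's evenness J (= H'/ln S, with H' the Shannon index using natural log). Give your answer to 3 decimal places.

Total N = 2+1+1+4+1+1+1+45+1+1+20+9 = 87, so the proportions are 0.02299, 0.01149, 0.01149, 0.04598, 0.01149, 0.01149, 0.01149, 0.51724, 0.01149, 0.01149, 0.22989, 0.10345 (working shown to 5 dp, full precision carried).
H' = −Σ pᵢ ln pᵢ = −((-0.08673) + (-0.05133) + (-0.05133) + (-0.14159) + (-0.05133) + (-0.05133) + (-0.05133) + (-0.34099) + (-0.05133) + (-0.05133) + (-0.33797) + (-0.23469)) = 1.50130.
With S = 12 species, ln S = 2.48491, so J = 1.50130/2.48491 = 0.60417, i.e. 0.604 to 3 decimal places.

0.604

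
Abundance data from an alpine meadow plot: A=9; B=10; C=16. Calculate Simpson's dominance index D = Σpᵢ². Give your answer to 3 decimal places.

Total N = 9+10+16 = 35, so the proportions are 0.25714, 0.28571, 0.45714 (working shown to 5 dp, full precision carried).
D = 0.25714² + 0.28571² + 0.45714² = 0.06612 + 0.08163 + 0.20898 = 0.35673.
To 3 decimal places, D = 0.357.

0.357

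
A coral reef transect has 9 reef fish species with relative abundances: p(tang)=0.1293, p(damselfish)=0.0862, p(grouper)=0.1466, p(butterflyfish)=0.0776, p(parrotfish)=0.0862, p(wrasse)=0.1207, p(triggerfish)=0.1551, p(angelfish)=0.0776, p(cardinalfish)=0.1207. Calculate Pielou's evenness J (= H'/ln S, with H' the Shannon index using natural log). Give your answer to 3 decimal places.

0.985

H' = −Σ pᵢ ln pᵢ = −((-0.26450) + (-0.21128) + (-0.28148) + (-0.19836) + (-0.21128) + (-0.25521) + (-0.28906) + (-0.19836) + (-0.25521)) = 2.16475 (working shown to 5 dp, full precision carried).
With S = 9 species, ln S = 2.19722, so J = 2.16475/2.19722 = 0.98522, i.e. 0.985 to 3 decimal places.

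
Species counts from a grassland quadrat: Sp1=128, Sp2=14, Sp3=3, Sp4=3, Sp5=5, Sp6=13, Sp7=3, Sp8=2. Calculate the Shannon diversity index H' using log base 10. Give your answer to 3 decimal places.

Total N = 128+14+3+3+5+13+3+2 = 171, so the proportions are 0.74854, 0.08187, 0.01754, 0.01754, 0.02924, 0.07602, 0.01754, 0.0117 (working shown to 5 dp, full precision carried).
Each pᵢ log₁₀ pᵢ term: 0.74854×(-0.12579)=-0.09416, 0.08187×(-1.08687)=-0.08898, 0.01754×(-1.75587)=-0.03080, 0.01754×(-1.75587)=-0.03080, 0.02924×(-1.53403)=-0.04485, 0.07602×(-1.11905)=-0.08507, 0.01754×(-1.75587)=-0.03080, 0.0117×(-1.93197)=-0.02260.
Sum = -0.42808, so H' = 0.428.

0.428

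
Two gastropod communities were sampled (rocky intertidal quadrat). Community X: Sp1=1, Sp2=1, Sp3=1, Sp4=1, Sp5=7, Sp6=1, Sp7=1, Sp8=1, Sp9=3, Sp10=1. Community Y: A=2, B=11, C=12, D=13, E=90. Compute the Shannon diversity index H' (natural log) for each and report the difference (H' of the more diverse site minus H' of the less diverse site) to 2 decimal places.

Community X: N=18, proportions 0.0556, 0.0556, 0.0556, 0.0556, 0.3889, 0.0556, 0.0556, 0.0556, 0.1667, 0.0556, giving H' = 1.9505 (working shown to 4 dp, full precision carried).
Community Y: N=128, proportions 0.0156, 0.0859, 0.0938, 0.1016, 0.7031, giving H' = 0.9777.
Difference = |1.9505 − 0.9777| = 0.9728, i.e. 0.97 to 2 decimal places.

0.97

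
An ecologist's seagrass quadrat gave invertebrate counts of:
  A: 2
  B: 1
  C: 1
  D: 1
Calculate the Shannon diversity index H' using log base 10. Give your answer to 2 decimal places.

Total N = 2+1+1+1 = 5, so the proportions are 0.4, 0.2, 0.2, 0.2 (working shown to 4 dp, full precision carried).
Each pᵢ log₁₀ pᵢ term: 0.4×(-0.3979)=-0.1592, 0.2×(-0.6990)=-0.1398, 0.2×(-0.6990)=-0.1398, 0.2×(-0.6990)=-0.1398.
Sum = -0.5786, so H' = 0.58.

0.58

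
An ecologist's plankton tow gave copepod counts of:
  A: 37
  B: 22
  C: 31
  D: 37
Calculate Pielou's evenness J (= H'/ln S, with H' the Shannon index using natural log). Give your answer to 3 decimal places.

0.986

Total N = 37+22+31+37 = 127, so the proportions are 0.29134, 0.17323, 0.24409, 0.29134 (working shown to 5 dp, full precision carried).
H' = −Σ pᵢ ln pᵢ = −((-0.35930) + (-0.30369) + (-0.34422) + (-0.35930)) = 1.36651.
With S = 4 species, ln S = 1.38629, so J = 1.36651/1.38629 = 0.98573, i.e. 0.986 to 3 decimal places.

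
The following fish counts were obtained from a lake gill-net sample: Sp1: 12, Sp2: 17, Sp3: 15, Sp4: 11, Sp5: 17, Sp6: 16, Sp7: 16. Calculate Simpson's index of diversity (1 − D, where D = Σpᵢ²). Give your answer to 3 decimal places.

0.854

Total N = 12+17+15+11+17+16+16 = 104, so the proportions are 0.11538, 0.16346, 0.14423, 0.10577, 0.16346, 0.15385, 0.15385 (working shown to 5 dp, full precision carried).
D = 0.11538² + 0.16346² + 0.14423² + 0.10577² + 0.16346² + 0.15385² + 0.15385² = 0.01331 + 0.02672 + 0.02080 + 0.01119 + 0.02672 + 0.02367 + 0.02367 = 0.14608.
So 1 − D = 0.85392, i.e. 0.854 to 3 decimal places.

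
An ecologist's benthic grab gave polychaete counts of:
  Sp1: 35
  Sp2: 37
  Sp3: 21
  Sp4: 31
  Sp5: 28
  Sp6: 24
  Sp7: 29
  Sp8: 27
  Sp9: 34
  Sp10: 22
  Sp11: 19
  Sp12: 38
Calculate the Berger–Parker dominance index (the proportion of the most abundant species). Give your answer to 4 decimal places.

0.1101

Total N = 35+37+21+31+28+24+29+27+34+22+19+38 = 345, so the proportions are 0.101449, 0.107246, 0.06087, 0.089855, 0.081159, 0.069565, 0.084058, 0.078261, 0.098551, 0.063768, 0.055072, 0.110145 (working shown to 6 dp, full precision carried).
The largest proportion is 0.110145, i.e. d = 0.1101 to 4 decimal places.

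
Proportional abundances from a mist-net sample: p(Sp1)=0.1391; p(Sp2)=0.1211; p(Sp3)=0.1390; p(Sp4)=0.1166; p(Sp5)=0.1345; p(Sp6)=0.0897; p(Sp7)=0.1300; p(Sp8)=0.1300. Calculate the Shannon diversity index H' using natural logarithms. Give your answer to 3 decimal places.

2.071

Each pᵢ ln pᵢ term (working shown to 5 dp, full precision carried): 0.1391×(-1.97256)=-0.27438, 0.1211×(-2.11114)=-0.25566, 0.139×(-1.97328)=-0.27429, 0.1166×(-2.14901)=-0.25057, 0.1345×(-2.00619)=-0.26983, 0.0897×(-2.41128)=-0.21629, 0.13×(-2.04022)=-0.26523, 0.13×(-2.04022)=-0.26523.
Sum = -2.07148, so H' = 2.071.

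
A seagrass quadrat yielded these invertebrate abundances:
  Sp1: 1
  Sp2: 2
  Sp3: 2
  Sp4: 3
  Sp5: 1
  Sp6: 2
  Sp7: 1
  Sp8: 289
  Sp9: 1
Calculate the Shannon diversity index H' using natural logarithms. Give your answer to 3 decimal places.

0.263

Total N = 1+2+2+3+1+2+1+289+1 = 302, so the proportions are 0.00331, 0.00662, 0.00662, 0.00993, 0.00331, 0.00662, 0.00331, 0.95695, 0.00331 (working shown to 5 dp, full precision carried).
Each pᵢ ln pᵢ term: 0.00331×(-5.71043)=-0.01891, 0.00662×(-5.01728)=-0.03323, 0.00662×(-5.01728)=-0.03323, 0.00993×(-4.61181)=-0.04581, 0.00331×(-5.71043)=-0.01891, 0.00662×(-5.01728)=-0.03323, 0.00331×(-5.71043)=-0.01891, 0.95695×(-0.04400)=-0.04211, 0.00331×(-5.71043)=-0.01891.
Sum = -0.26323, so H' = 0.263.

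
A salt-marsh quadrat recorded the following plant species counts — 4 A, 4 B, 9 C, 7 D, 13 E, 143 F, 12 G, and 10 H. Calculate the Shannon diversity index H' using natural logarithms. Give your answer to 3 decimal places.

Total N = 4+4+9+7+13+143+12+10 = 202, so the proportions are 0.0198, 0.0198, 0.04455, 0.03465, 0.06436, 0.70792, 0.05941, 0.0495 (working shown to 5 dp, full precision carried).
Each pᵢ ln pᵢ term: 0.0198×(-3.92197)=-0.07766, 0.0198×(-3.92197)=-0.07766, 0.04455×(-3.11104)=-0.13861, 0.03465×(-3.36236)=-0.11652, 0.06436×(-2.74332)=-0.17655, 0.70792×(-0.34542)=-0.24453, 0.05941×(-2.82336)=-0.16772, 0.0495×(-3.00568)=-0.14880.
Sum = -1.14806, so H' = 1.148.

1.148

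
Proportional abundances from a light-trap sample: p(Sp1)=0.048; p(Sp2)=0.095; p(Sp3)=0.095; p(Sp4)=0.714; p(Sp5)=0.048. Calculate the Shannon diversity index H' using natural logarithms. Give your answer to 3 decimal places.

0.979

Each pᵢ ln pᵢ term (working shown to 5 dp, full precision carried): 0.048×(-3.03655)=-0.14575, 0.095×(-2.35388)=-0.22362, 0.095×(-2.35388)=-0.22362, 0.714×(-0.33687)=-0.24053, 0.048×(-3.03655)=-0.14575.
Sum = -0.97927, so H' = 0.979.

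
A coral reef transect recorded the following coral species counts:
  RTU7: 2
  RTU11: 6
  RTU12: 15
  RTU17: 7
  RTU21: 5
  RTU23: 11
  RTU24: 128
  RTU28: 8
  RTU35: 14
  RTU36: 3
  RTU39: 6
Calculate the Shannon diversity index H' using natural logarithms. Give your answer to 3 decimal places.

Total N = 2+6+15+7+5+11+128+8+14+3+6 = 205, so the proportions are 0.00976, 0.02927, 0.07317, 0.03415, 0.02439, 0.05366, 0.62439, 0.03902, 0.06829, 0.01463, 0.02927 (working shown to 5 dp, full precision carried).
Each pᵢ ln pᵢ term: 0.00976×(-4.62986)=-0.04517, 0.02927×(-3.53125)=-0.10335, 0.07317×(-2.61496)=-0.19134, 0.03415×(-3.37710)=-0.11532, 0.02439×(-3.71357)=-0.09057, 0.05366×(-2.92511)=-0.15696, 0.62439×(-0.47098)=-0.29408, 0.03902×(-3.24357)=-0.12658, 0.06829×(-2.68395)=-0.18329, 0.01463×(-4.22440)=-0.06182, 0.02927×(-3.53125)=-0.10335.
Sum = -1.47183, so H' = 1.472.

1.472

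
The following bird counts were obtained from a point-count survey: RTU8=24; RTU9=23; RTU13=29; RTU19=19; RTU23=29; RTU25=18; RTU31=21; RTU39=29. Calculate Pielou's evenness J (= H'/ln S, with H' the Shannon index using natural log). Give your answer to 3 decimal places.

0.992

Total N = 24+23+29+19+29+18+21+29 = 192, so the proportions are 0.125, 0.11979, 0.15104, 0.09896, 0.15104, 0.09375, 0.10938, 0.15104 (working shown to 5 dp, full precision carried).
H' = −Σ pᵢ ln pᵢ = −((-0.25993) + (-0.25420) + (-0.28550) + (-0.22890) + (-0.28550) + (-0.22192) + (-0.24204) + (-0.28550)) = 2.06348.
With S = 8 species, ln S = 2.07944, so J = 2.06348/2.07944 = 0.99233, i.e. 0.992 to 3 decimal places.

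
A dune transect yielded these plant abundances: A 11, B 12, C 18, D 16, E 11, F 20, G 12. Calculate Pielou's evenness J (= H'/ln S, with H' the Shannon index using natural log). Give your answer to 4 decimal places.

0.9858

Total N = 11+12+18+16+11+20+12 = 100, so the proportions are 0.11, 0.12, 0.18, 0.16, 0.11, 0.2, 0.12 (working shown to 6 dp, full precision carried).
H' = −Σ pᵢ ln pᵢ = −((-0.242800) + (-0.254432) + (-0.308664) + (-0.293213) + (-0.242800) + (-0.321888) + (-0.254432)) = 1.918228.
With S = 7 species, ln S = 1.945910, so J = 1.918228/1.945910 = 0.985774, i.e. 0.9858 to 4 decimal places.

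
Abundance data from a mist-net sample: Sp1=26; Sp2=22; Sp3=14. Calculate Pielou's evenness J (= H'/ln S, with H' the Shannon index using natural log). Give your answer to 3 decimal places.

0.972

Total N = 26+22+14 = 62, so the proportions are 0.41935, 0.35484, 0.22581 (working shown to 5 dp, full precision carried).
H' = −Σ pᵢ ln pᵢ = −((-0.36444) + (-0.36765) + (-0.33602)) = 1.06810.
With S = 3 species, ln S = 1.09861, so J = 1.06810/1.09861 = 0.97222, i.e. 0.972 to 3 decimal places.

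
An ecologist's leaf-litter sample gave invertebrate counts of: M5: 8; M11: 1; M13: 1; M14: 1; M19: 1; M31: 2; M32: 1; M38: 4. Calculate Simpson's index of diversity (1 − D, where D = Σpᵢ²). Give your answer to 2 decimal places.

0.75

Total N = 8+1+1+1+1+2+1+4 = 19, so the proportions are 0.4211, 0.0526, 0.0526, 0.0526, 0.0526, 0.1053, 0.0526, 0.2105 (working shown to 4 dp, full precision carried).
D = 0.4211² + 0.0526² + 0.0526² + 0.0526² + 0.0526² + 0.1053² + 0.0526² + 0.2105² = 0.1773 + 0.0028 + 0.0028 + 0.0028 + 0.0028 + 0.0111 + 0.0028 + 0.0443 = 0.2465.
So 1 − D = 0.7535, i.e. 0.75 to 2 decimal places.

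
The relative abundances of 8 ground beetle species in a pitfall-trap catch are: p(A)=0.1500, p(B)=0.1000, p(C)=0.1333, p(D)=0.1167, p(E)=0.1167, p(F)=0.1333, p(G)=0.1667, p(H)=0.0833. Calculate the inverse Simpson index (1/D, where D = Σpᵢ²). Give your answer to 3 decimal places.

D = 0.15² + 0.1² + 0.1333² + 0.1167² + 0.1167² + 0.1333² + 0.1667² + 0.0833² = 0.0225000 + 0.0100000 + 0.0177689 + 0.0136189 + 0.0136189 + 0.0177689 + 0.0277889 + 0.0069389 = 0.1300033 (working shown to 7 dp, full precision carried).
So 1/D = 7.69211, i.e. 7.692 to 3 decimal places.

7.692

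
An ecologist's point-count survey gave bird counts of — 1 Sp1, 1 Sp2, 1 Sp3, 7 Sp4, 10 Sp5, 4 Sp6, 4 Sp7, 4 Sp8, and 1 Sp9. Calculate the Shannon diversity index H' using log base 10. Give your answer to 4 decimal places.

Total N = 1+1+1+7+10+4+4+4+1 = 33, so the proportions are 0.030303, 0.030303, 0.030303, 0.212121, 0.30303, 0.121212, 0.121212, 0.121212, 0.030303 (working shown to 6 dp, full precision carried).
Each pᵢ log₁₀ pᵢ term: 0.030303×(-1.518514)=-0.046016, 0.030303×(-1.518514)=-0.046016, 0.030303×(-1.518514)=-0.046016, 0.212121×(-0.673416)=-0.142846, 0.30303×(-0.518514)=-0.157125, 0.121212×(-0.916454)=-0.111085, 0.121212×(-0.916454)=-0.111085, 0.121212×(-0.916454)=-0.111085, 0.030303×(-1.518514)=-0.046016.
Sum = -0.817290, so H' = 0.8173.

0.8173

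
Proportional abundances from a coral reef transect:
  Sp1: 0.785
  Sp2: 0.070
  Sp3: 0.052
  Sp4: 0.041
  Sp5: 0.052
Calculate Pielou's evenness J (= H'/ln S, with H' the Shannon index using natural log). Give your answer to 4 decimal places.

H' = −Σ pᵢ ln pᵢ = −((-0.190026) + (-0.186148) + (-0.153739) + (-0.130962) + (-0.153739)) = 0.814613 (working shown to 6 dp, full precision carried).
With S = 5 species, ln S = 1.609438, so J = 0.814613/1.609438 = 0.506148, i.e. 0.5061 to 4 decimal places.

0.5061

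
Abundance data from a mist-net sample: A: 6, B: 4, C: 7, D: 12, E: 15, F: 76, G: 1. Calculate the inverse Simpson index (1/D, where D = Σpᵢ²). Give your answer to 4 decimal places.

Total N = 6+4+7+12+15+76+1 = 121, so the proportions are 0.0495868, 0.0330579, 0.0578512, 0.0991736, 0.1239669, 0.6280992, 0.0082645 (working shown to 7 dp, full precision carried).
D = 0.0495868² + 0.0330579² + 0.0578512² + 0.0991736² + 0.1239669² + 0.6280992² + 0.0082645² = 0.0024588 + 0.0010928 + 0.0033468 + 0.0098354 + 0.0153678 + 0.3945086 + 0.0000683 = 0.4266785.
So 1/D = 2.343685, i.e. 2.3437 to 4 decimal places.

2.3437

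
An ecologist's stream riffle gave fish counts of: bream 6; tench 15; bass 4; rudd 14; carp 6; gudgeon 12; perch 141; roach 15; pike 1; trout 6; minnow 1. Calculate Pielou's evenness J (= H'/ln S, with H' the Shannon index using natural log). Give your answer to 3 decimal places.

0.584

Total N = 6+15+4+14+6+12+141+15+1+6+1 = 221, so the proportions are 0.02715, 0.06787, 0.0181, 0.06335, 0.02715, 0.0543, 0.63801, 0.06787, 0.00452, 0.02715, 0.00452 (working shown to 5 dp, full precision carried).
H' = −Σ pᵢ ln pᵢ = −((-0.09791) + (-0.18259) + (-0.07261) + (-0.17478) + (-0.09791) + (-0.15819) + (-0.28672) + (-0.18259) + (-0.02443) + (-0.09791) + (-0.02443)) = 1.40007.
With S = 11 species, ln S = 2.39790, so J = 1.40007/2.39790 = 0.58387, i.e. 0.584 to 3 decimal places.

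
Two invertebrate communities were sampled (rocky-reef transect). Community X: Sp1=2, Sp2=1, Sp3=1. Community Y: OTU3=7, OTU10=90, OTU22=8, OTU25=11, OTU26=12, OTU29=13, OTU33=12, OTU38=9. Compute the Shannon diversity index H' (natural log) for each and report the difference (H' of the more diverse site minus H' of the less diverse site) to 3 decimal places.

0.502

Community X: N=4, proportions 0.5, 0.25, 0.25, giving H' = 1.03972 (working shown to 5 dp, full precision carried).
Community Y: N=162, proportions 0.04321, 0.55556, 0.04938, 0.0679, 0.07407, 0.08025, 0.07407, 0.05556, giving H' = 1.54208.
Difference = |1.03972 − 1.54208| = 0.50236, i.e. 0.502 to 3 decimal places.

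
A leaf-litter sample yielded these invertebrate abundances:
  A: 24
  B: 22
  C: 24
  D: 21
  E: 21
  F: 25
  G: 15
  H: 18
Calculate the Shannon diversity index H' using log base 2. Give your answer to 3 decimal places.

2.983

Total N = 24+22+24+21+21+25+15+18 = 170, so the proportions are 0.14118, 0.12941, 0.14118, 0.12353, 0.12353, 0.14706, 0.08824, 0.10588 (working shown to 5 dp, full precision carried).
Each pᵢ log₂ pᵢ term: 0.14118×(-2.82443)=-0.39874, 0.12941×(-2.94996)=-0.38176, 0.14118×(-2.82443)=-0.39874, 0.12353×(-3.01707)=-0.37270, 0.12353×(-3.01707)=-0.37270, 0.14706×(-2.76553)=-0.40670, 0.08824×(-3.50250)=-0.30904, 0.10588×(-3.23947)=-0.34300.
Sum = -2.98338, so H' = 2.983.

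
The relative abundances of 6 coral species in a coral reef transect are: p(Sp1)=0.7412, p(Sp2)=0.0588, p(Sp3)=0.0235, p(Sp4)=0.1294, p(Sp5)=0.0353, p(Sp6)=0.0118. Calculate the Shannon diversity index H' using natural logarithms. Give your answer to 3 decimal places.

0.912

Each pᵢ ln pᵢ term (working shown to 5 dp, full precision carried): 0.7412×(-0.29948)=-0.22198, 0.0588×(-2.83361)=-0.16662, 0.0235×(-3.75075)=-0.08814, 0.1294×(-2.04485)=-0.26460, 0.0353×(-3.34387)=-0.11804, 0.0118×(-4.43966)=-0.05239.
Sum = -0.91177, so H' = 0.912.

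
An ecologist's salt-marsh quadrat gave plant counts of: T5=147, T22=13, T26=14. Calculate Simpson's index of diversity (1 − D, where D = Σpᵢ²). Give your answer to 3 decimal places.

Total N = 147+13+14 = 174, so the proportions are 0.84483, 0.07471, 0.08046 (working shown to 5 dp, full precision carried).
D = 0.84483² + 0.07471² + 0.08046² = 0.71373 + 0.00558 + 0.00647 = 0.72579.
So 1 − D = 0.27421, i.e. 0.274 to 3 decimal places.

0.274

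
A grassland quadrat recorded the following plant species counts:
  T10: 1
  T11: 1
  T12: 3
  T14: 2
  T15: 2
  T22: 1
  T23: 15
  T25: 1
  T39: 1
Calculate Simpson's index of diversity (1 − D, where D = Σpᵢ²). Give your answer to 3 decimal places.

Total N = 1+1+3+2+2+1+15+1+1 = 27, so the proportions are 0.03704, 0.03704, 0.11111, 0.07407, 0.07407, 0.03704, 0.55556, 0.03704, 0.03704 (working shown to 5 dp, full precision carried).
D = 0.03704² + 0.03704² + 0.11111² + 0.07407² + 0.07407² + 0.03704² + 0.55556² + 0.03704² + 0.03704² = 0.00137 + 0.00137 + 0.01235 + 0.00549 + 0.00549 + 0.00137 + 0.30864 + 0.00137 + 0.00137 = 0.33882.
So 1 − D = 0.66118, i.e. 0.661 to 3 decimal places.

0.661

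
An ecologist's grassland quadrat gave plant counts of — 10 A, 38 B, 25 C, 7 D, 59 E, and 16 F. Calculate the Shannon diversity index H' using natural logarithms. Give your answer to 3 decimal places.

Total N = 10+38+25+7+59+16 = 155, so the proportions are 0.06452, 0.24516, 0.16129, 0.04516, 0.38065, 0.10323 (working shown to 5 dp, full precision carried).
Each pᵢ ln pᵢ term: 0.06452×(-2.74084)=-0.17683, 0.24516×(-1.40584)=-0.34466, 0.16129×(-1.82455)=-0.29428, 0.04516×(-3.09751)=-0.13989, 0.38065×(-0.96589)=-0.36766, 0.10323×(-2.27084)=-0.23441.
Sum = -1.55772, so H' = 1.558.

1.558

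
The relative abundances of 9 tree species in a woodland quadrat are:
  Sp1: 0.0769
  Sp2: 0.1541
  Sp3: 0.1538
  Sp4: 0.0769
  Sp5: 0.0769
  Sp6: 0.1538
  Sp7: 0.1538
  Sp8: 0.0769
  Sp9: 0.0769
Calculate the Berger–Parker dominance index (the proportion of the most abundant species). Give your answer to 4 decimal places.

The largest proportion is 0.1541, i.e. d = 0.1541 to 4 decimal places.

0.1541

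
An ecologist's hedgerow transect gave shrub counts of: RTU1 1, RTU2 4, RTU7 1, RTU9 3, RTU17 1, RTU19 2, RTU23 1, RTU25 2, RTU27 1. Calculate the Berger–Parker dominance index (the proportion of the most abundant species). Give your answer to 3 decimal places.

Total N = 1+4+1+3+1+2+1+2+1 = 16, so the proportions are 0.0625, 0.25, 0.0625, 0.1875, 0.0625, 0.125, 0.0625, 0.125, 0.0625 (working shown to 5 dp, full precision carried).
The largest proportion is 0.25, i.e. d = 0.250 to 3 decimal places.

0.250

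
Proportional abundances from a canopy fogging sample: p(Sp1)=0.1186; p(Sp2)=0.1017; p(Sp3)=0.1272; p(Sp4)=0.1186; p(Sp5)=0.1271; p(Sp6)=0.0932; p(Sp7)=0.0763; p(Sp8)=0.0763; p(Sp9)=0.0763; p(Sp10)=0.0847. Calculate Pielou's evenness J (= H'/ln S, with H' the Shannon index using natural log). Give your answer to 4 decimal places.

0.9910

H' = −Σ pᵢ ln pᵢ = −((-0.252855) + (-0.232459) + (-0.262286) + (-0.252855) + (-0.262179) + (-0.221164) + (-0.196326) + (-0.196326) + (-0.196326) + (-0.209094)) = 2.281870 (working shown to 6 dp, full precision carried).
With S = 10 species, ln S = 2.302585, so J = 2.281870/2.302585 = 0.991004, i.e. 0.9910 to 4 decimal places.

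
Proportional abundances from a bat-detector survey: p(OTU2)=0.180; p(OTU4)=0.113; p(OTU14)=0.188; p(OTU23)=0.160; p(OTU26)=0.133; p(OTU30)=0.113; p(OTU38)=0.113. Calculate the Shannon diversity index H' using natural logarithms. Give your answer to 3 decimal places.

1.924

Each pᵢ ln pᵢ term (working shown to 5 dp, full precision carried): 0.18×(-1.71480)=-0.30866, 0.113×(-2.18037)=-0.24638, 0.188×(-1.67131)=-0.31421, 0.16×(-1.83258)=-0.29321, 0.133×(-2.01741)=-0.26832, 0.113×(-2.18037)=-0.24638, 0.113×(-2.18037)=-0.24638.
Sum = -1.92354, so H' = 1.924.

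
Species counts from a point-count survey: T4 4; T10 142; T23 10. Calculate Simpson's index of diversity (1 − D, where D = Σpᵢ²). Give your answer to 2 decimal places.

0.17

Total N = 4+142+10 = 156, so the proportions are 0.0256, 0.9103, 0.0641 (working shown to 4 dp, full precision carried).
D = 0.0256² + 0.9103² + 0.0641² = 0.0007 + 0.8286 + 0.0041 = 0.8333.
So 1 − D = 0.1667, i.e. 0.17 to 2 decimal places.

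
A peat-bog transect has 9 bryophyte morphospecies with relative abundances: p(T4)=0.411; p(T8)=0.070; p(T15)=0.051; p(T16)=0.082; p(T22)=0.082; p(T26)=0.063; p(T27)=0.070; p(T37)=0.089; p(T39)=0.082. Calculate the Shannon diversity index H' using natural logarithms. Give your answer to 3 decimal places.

1.894

Each pᵢ ln pᵢ term (working shown to 5 dp, full precision carried): 0.411×(-0.88916)=-0.36545, 0.07×(-2.65926)=-0.18615, 0.051×(-2.97593)=-0.15177, 0.082×(-2.50104)=-0.20508, 0.082×(-2.50104)=-0.20508, 0.063×(-2.76462)=-0.17417, 0.07×(-2.65926)=-0.18615, 0.089×(-2.41912)=-0.21530, 0.082×(-2.50104)=-0.20508.
Sum = -1.89424, so H' = 1.894.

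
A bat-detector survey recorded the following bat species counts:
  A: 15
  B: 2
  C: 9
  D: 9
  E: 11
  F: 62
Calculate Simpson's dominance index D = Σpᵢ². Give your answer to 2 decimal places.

0.37

Total N = 15+2+9+9+11+62 = 108, so the proportions are 0.1389, 0.0185, 0.0833, 0.0833, 0.1019, 0.5741 (working shown to 4 dp, full precision carried).
D = 0.1389² + 0.0185² + 0.0833² + 0.0833² + 0.1019² + 0.5741² = 0.0193 + 0.0003 + 0.0069 + 0.0069 + 0.0104 + 0.3296 = 0.3735.
To 2 decimal places, D = 0.37.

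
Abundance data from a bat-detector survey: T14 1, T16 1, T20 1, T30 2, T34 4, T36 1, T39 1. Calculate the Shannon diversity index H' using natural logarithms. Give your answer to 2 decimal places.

Total N = 1+1+1+2+4+1+1 = 11, so the proportions are 0.0909, 0.0909, 0.0909, 0.1818, 0.3636, 0.0909, 0.0909 (working shown to 4 dp, full precision carried).
Each pᵢ ln pᵢ term: 0.0909×(-2.3979)=-0.2180, 0.0909×(-2.3979)=-0.2180, 0.0909×(-2.3979)=-0.2180, 0.1818×(-1.7047)=-0.3100, 0.3636×(-1.0116)=-0.3679, 0.0909×(-2.3979)=-0.2180, 0.0909×(-2.3979)=-0.2180.
Sum = -1.7678, so H' = 1.77.

1.77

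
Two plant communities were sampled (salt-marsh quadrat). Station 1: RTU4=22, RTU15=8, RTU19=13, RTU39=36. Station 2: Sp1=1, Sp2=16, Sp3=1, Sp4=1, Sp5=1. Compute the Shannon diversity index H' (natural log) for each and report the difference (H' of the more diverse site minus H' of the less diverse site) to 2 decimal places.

Station 1: N=79, proportions 0.2785, 0.1013, 0.1646, 0.4557, giving H' = 1.2430 (working shown to 4 dp, full precision carried).
Station 2: N=20, proportions 0.05, 0.8, 0.05, 0.05, 0.05, giving H' = 0.7777.
Difference = |1.2430 − 0.7777| = 0.4653, i.e. 0.47 to 2 decimal places.

0.47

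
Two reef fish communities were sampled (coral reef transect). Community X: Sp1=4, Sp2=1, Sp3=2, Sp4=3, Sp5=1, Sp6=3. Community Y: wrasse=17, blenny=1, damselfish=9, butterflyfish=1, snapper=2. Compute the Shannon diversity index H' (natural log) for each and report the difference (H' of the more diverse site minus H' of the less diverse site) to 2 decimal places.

Community X: N=14, proportions 0.2857, 0.0714, 0.1429, 0.2143, 0.0714, 0.2143, giving H' = 1.6731 (working shown to 4 dp, full precision carried).
Community Y: N=30, proportions 0.5667, 0.0333, 0.3, 0.0333, 0.0667, giving H' = 1.0903.
Difference = |1.6731 − 1.0903| = 0.5828, i.e. 0.58 to 2 decimal places.

0.58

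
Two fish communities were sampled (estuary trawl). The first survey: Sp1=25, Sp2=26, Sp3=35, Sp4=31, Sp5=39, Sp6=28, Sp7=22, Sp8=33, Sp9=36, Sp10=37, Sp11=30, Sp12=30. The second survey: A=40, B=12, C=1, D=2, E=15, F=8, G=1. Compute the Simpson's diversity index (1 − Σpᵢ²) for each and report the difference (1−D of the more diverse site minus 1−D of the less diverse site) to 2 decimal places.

0.24

The first survey: N=372, proportions 0.0672, 0.0699, 0.0941, 0.0833, 0.1048, 0.0753, 0.0591, 0.0887, 0.0968, 0.0995, 0.0806, 0.0806, giving 1−D = 0.9145 (working shown to 4 dp, full precision carried).
The second survey: N=79, proportions 0.5063, 0.1519, 0.0127, 0.0253, 0.1899, 0.1013, 0.0127, giving 1−D = 0.6733.
Difference = |0.9145 − 0.6733| = 0.2412, i.e. 0.24 to 2 decimal places.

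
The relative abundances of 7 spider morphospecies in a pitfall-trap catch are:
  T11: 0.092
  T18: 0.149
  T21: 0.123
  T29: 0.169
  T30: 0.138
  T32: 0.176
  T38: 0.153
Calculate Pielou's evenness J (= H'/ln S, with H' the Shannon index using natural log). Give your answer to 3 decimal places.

H' = −Σ pᵢ ln pᵢ = −((-0.21951) + (-0.28367) + (-0.25776) + (-0.30046) + (-0.27331) + (-0.30576) + (-0.28723)) = 1.92769 (working shown to 5 dp, full precision carried).
With S = 7 species, ln S = 1.94591, so J = 1.92769/1.94591 = 0.99064, i.e. 0.991 to 3 decimal places.

0.991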